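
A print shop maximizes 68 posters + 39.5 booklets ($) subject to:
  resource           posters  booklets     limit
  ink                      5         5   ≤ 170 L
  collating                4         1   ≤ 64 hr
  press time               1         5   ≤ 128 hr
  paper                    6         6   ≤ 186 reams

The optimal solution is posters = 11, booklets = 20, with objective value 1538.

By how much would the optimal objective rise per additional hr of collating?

Check each constraint at x*: ink 155/170 (slack 15); collating 64/64 (tight); press time 111/128 (slack 17); paper 186/186 (tight).
By complementary slackness, y = 0 for the non-binding constraints.
Dual feasibility on the basic columns requires 4·y_collating + 6·y_paper = 68, 1·y_collating + 6·y_paper = 39.5.
This yields shadow prices y_collating = 9.5, y_paper = 5.
Shadow price of collating = 9.5.

9.5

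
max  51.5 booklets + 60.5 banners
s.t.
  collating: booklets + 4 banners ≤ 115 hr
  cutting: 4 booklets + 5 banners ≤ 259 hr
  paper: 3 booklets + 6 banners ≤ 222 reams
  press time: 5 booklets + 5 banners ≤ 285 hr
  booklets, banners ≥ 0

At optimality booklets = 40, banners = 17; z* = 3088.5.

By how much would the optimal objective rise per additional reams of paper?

3

At the optimum: collating uses 108 of 115 (slack = 7); cutting uses 245 of 259 (slack = 14); paper uses 222 of 222 (binding); press time uses 285 of 285 (binding).
By complementary slackness, y = 0 for the non-binding constraints.
From A_Bᵀ y = c: 3·y_paper + 5·y_press time = 51.5; 6·y_paper + 5·y_press time = 60.5.
This yields shadow prices y_paper = 3, y_press time = 8.5.
Shadow price of paper = 3.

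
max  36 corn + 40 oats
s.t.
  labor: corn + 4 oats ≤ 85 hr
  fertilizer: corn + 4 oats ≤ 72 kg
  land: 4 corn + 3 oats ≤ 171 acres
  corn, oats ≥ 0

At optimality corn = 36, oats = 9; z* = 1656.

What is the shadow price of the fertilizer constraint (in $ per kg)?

At the optimum: labor uses 72 of 85 (slack = 13); fertilizer uses 72 of 72 (binding); land uses 171 of 171 (binding).
Since labor is not tight, its dual is 0.
The binding rows give the dual system: 1·y_fertilizer + 4·y_land = 36 and 4·y_fertilizer + 3·y_land = 40.
→ y_fertilizer = 4 and y_land = 8.
Shadow price of fertilizer = 4.

4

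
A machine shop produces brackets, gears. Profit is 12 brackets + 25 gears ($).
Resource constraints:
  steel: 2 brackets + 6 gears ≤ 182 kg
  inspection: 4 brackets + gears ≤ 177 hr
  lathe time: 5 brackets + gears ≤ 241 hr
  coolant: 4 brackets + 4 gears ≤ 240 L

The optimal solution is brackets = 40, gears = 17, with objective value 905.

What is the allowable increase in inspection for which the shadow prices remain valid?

Binding constraints: steel, inspection. The basis is B = [[2,6],[4,1]] with det -22.
Per unit increase in inspection, x* moves by d = (0.2727, -0.0909).
The basis stays optimal until coolant becomes binding; allowable increase = 16.5 hr.

16.5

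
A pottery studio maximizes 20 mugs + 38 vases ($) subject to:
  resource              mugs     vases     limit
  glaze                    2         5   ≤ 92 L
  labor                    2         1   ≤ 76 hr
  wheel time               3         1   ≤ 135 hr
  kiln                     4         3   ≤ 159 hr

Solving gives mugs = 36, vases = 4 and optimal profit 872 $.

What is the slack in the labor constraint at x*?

0

labor used = 2·36 + 1·4 = 76; slack = 76 − 76 = 0.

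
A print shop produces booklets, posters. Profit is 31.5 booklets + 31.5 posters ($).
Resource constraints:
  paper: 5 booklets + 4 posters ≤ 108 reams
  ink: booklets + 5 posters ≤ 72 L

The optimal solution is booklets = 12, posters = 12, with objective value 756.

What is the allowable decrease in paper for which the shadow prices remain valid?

Binding constraints: paper, ink. The basis is B = [[5,4],[1,5]] with det 21.
Per unit decrease in paper, x* moves by d = (-0.2381, 0.0476).
The basis stays optimal until booklets reaches 0; allowable decrease = 50.4 reams.

50.4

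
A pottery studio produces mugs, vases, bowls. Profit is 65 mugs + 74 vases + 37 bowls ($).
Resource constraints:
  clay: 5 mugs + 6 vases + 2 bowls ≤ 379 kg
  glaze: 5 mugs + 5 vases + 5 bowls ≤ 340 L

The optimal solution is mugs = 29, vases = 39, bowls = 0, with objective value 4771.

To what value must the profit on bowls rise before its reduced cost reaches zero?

Check each constraint at x*: clay 379/379 (tight); glaze 340/340 (tight).
From A_Bᵀ y = c: 5·y_clay + 5·y_glaze = 65; 6·y_clay + 5·y_glaze = 74.
Solving: y_clay = 9, y_glaze = 4.
bowls enters the basis when its profit ≥ yᵀa₃ = 9·2 + 4·5 = 38.

38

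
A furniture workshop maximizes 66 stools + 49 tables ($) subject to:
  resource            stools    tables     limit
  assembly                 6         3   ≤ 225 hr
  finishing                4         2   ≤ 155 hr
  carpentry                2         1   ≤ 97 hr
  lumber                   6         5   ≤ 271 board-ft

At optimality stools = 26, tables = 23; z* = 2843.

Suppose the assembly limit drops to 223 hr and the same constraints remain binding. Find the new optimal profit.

2837

Binding: assembly and lumber. Non-binding: finishing (5 unused), carpentry (22 unused).
Slack constraints have shadow price 0 (complementary slackness).
The binding rows give the dual system: 6·y_assembly + 6·y_lumber = 66 and 3·y_assembly + 5·y_lumber = 49.
This yields shadow prices y_assembly = 3, y_lumber = 8.
Δz = y_assembly·Δb = 3 × (-2) = -6, so new z* = 2843 − 6 = 2837.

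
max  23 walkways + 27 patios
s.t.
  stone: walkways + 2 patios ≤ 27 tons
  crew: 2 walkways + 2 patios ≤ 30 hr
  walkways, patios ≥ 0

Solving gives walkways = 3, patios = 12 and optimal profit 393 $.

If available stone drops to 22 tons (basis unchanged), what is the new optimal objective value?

Check each constraint at x*: stone 27/27 (tight); crew 30/30 (tight).
From A_Bᵀ y = c: 1·y_stone + 2·y_crew = 23; 2·y_stone + 2·y_crew = 27.
→ y_stone = 4 and y_crew = 9.5.
Δz = y_stone·Δb = 4 × (-5) = -20, so new z* = 393 − 20 = 373.

373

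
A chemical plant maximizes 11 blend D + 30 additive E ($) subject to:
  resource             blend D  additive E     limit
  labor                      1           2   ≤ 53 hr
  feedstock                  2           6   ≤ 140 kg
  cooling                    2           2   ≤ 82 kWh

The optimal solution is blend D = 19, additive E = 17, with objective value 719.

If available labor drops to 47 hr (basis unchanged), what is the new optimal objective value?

At the optimum: labor uses 53 of 53 (binding); feedstock uses 140 of 140 (binding); cooling uses 72 of 82 (slack = 10).
Slack constraints have shadow price 0 (complementary slackness).
Dual feasibility on the basic columns requires 1·y_labor + 2·y_feedstock = 11, 2·y_labor + 6·y_feedstock = 30.
This yields shadow prices y_labor = 3, y_feedstock = 4.
Δz = y_labor·Δb = 3 × (-6) = -18, so new z* = 719 − 18 = 701.

701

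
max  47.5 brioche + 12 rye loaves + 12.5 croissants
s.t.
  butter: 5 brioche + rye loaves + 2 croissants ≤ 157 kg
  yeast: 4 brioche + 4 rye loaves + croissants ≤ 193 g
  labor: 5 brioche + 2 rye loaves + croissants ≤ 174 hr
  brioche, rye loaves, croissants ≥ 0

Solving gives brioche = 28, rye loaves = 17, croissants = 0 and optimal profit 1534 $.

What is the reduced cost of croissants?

-4

At the optimum: butter uses 157 of 157 (binding); yeast uses 180 of 193 (slack = 13); labor uses 174 of 174 (binding).
Since yeast is not tight, its dual is 0.
The binding rows give the dual system: 5·y_butter + 5·y_labor = 47.5 and 1·y_butter + 2·y_labor = 12.
→ y_butter = 7 and y_labor = 2.5.
Reduced cost of croissants: c₃ − yᵀa₃ = 12.5 − (7·2 + 2.5·1) = 12.5 − 16.5 = -4.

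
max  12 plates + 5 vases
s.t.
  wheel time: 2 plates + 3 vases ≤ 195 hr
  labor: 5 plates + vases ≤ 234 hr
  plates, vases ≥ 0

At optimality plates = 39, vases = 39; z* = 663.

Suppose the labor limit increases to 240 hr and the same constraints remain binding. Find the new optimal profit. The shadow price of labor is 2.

Δb = 6, so new z* = 663 + (2)·(6) = 663 + 12 = 675.

675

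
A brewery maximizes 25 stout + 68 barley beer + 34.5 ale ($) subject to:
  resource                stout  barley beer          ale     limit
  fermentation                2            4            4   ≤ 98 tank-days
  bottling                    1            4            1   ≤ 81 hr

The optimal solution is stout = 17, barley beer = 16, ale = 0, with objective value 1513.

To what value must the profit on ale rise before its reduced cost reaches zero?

Both fermentation and bottling are binding at x*.
Dual feasibility on the basic columns requires 2·y_fermentation + 1·y_bottling = 25, 4·y_fermentation + 4·y_bottling = 68.
→ y_fermentation = 8 and y_bottling = 9.
ale enters the basis when its profit ≥ yᵀa₃ = 8·4 + 9·1 = 41.

41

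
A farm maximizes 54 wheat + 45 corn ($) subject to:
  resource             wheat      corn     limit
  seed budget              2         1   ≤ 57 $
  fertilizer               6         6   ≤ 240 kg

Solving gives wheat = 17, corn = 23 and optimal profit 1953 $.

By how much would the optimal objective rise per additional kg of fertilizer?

Check each constraint at x*: seed budget 57/57 (tight); fertilizer 240/240 (tight).
Dual feasibility on the basic columns requires 2·y_seed budget + 6·y_fertilizer = 54, 1·y_seed budget + 6·y_fertilizer = 45.
→ y_seed budget = 9 and y_fertilizer = 6.
Shadow price of fertilizer = 6.

6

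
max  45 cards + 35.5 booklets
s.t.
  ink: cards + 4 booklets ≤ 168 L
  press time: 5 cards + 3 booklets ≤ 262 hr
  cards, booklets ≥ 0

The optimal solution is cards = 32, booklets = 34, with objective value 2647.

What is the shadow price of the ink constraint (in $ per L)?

Both ink and press time are binding at x*.
From A_Bᵀ y = c: 1·y_ink + 5·y_press time = 45; 4·y_ink + 3·y_press time = 35.5.
→ y_ink = 2.5 and y_press time = 8.5.
Shadow price of ink = 2.5.

2.5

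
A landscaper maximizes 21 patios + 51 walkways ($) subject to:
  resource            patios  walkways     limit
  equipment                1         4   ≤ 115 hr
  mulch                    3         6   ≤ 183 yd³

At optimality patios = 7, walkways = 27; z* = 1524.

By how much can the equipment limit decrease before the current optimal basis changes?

Binding constraints: equipment, mulch. The basis is B = [[1,4],[3,6]] with det -6.
Per unit decrease in equipment, x* moves by d = (1, -0.5).
The basis stays optimal until walkways reaches 0; allowable decrease = 54 hr.

54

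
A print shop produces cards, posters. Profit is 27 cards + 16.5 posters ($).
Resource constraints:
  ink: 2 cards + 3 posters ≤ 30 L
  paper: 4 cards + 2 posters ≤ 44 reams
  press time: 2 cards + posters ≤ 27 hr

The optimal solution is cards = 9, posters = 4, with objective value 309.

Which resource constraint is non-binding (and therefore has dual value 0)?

press time

ink: 30/30 (binding)
paper: 44/44 (binding)
press time: 22/27 (slack 5)
By complementary slackness, a constraint with positive slack has shadow price 0 → press time.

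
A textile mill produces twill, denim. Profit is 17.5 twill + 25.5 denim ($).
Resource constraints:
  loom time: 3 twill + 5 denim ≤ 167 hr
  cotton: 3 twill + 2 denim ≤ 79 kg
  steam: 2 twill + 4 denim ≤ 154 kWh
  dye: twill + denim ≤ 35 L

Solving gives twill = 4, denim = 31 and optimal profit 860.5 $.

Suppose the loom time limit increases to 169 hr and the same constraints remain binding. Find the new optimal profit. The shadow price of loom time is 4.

Δb = 2, so new z* = 860.5 + (4)·(2) = 860.5 + 8 = 868.5.

868.5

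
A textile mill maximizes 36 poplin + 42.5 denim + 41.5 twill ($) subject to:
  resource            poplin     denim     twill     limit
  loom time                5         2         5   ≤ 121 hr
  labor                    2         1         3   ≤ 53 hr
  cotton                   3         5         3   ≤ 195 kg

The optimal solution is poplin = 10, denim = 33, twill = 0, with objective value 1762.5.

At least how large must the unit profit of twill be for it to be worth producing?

43.5

Check each constraint at x*: loom time 116/121 (slack 5); labor 53/53 (tight); cotton 195/195 (tight).
By complementary slackness, y = 0 for the non-binding constraint.
Dual feasibility on the basic columns requires 2·y_labor + 3·y_cotton = 36, 1·y_labor + 5·y_cotton = 42.5.
This yields shadow prices y_labor = 7.5, y_cotton = 7.
twill enters the basis when its profit ≥ yᵀa₃ = 7.5·3 + 7·3 = 43.5.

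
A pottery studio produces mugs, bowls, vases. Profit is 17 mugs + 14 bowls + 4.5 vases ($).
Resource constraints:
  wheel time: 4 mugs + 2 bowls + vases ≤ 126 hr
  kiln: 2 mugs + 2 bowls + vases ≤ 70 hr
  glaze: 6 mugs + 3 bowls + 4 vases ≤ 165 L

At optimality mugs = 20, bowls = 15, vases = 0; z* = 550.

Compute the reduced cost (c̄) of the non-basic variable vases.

Binding: kiln and glaze. Non-binding: wheel time (16 unused).
By complementary slackness, y = 0 for the non-binding constraint.
From A_Bᵀ y = c: 2·y_kiln + 6·y_glaze = 17; 2·y_kiln + 3·y_glaze = 14.
→ y_kiln = 5.5 and y_glaze = 1.
Reduced cost of vases: c₃ − yᵀa₃ = 4.5 − (5.5·1 + 1·4) = 4.5 − 9.5 = -5.

-5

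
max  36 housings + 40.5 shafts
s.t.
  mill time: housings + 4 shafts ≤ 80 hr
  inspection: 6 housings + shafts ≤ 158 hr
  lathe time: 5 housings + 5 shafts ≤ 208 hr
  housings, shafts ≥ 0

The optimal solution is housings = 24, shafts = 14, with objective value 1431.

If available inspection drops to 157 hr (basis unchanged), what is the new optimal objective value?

1426.5

Binding: mill time and inspection. Non-binding: lathe time (18 unused).
Since lathe time is not tight, its dual is 0.
Dual feasibility on the basic columns requires 1·y_mill time + 6·y_inspection = 36, 4·y_mill time + 1·y_inspection = 40.5.
Solving: y_mill time = 9, y_inspection = 4.5.
Δz = y_inspection·Δb = 4.5 × (-1) = -4.5, so new z* = 1431 − 4.5 = 1426.5.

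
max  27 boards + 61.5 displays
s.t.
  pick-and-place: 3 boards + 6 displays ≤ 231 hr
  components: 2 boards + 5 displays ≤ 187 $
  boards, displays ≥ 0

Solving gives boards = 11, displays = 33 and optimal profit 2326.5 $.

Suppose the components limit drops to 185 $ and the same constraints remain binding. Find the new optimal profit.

Check each constraint at x*: pick-and-place 231/231 (tight); components 187/187 (tight).
The binding rows give the dual system: 3·y_pick-and-place + 2·y_components = 27 and 6·y_pick-and-place + 5·y_components = 61.5.
Solving: y_pick-and-place = 4, y_components = 7.5.
Δz = y_components·Δb = 7.5 × (-2) = -15, so new z* = 2326.5 − 15 = 2311.5.

2311.5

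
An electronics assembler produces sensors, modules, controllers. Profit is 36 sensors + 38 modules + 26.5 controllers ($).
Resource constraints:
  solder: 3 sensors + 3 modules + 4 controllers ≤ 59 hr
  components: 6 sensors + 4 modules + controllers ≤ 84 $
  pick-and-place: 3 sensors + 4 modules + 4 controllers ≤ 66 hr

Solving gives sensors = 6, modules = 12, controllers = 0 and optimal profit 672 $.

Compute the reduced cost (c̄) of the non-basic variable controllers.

-4

At the optimum: solder uses 54 of 59 (slack = 5); components uses 84 of 84 (binding); pick-and-place uses 66 of 66 (binding).
Slack constraints have shadow price 0 (complementary slackness).
From A_Bᵀ y = c: 6·y_components + 3·y_pick-and-place = 36; 4·y_components + 4·y_pick-and-place = 38.
Solving: y_components = 2.5, y_pick-and-place = 7.
Reduced cost of controllers: c₃ − yᵀa₃ = 26.5 − (2.5·1 + 7·4) = 26.5 − 30.5 = -4.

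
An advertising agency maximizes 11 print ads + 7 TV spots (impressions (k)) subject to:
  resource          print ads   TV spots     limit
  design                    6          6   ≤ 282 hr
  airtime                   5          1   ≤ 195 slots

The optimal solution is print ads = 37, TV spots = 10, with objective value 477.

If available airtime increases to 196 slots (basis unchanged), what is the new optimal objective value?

478

At the optimum: design uses 282 of 282 (binding); airtime uses 195 of 195 (binding).
Dual feasibility on the basic columns requires 6·y_design + 5·y_airtime = 11, 6·y_design + 1·y_airtime = 7.
→ y_design = 1 and y_airtime = 1.
Δz = y_airtime·Δb = 1 × (1) = 1, so new z* = 477 + 1 = 478.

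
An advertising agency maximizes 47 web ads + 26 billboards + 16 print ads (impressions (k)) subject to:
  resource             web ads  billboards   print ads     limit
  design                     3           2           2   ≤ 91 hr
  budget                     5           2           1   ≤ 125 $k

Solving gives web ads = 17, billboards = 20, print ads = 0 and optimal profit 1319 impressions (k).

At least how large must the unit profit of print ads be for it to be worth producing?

22

Both design and budget are binding at x*.
The binding rows give the dual system: 3·y_design + 5·y_budget = 47 and 2·y_design + 2·y_budget = 26.
Solving: y_design = 9, y_budget = 4.
print ads enters the basis when its profit ≥ yᵀa₃ = 9·2 + 4·1 = 22.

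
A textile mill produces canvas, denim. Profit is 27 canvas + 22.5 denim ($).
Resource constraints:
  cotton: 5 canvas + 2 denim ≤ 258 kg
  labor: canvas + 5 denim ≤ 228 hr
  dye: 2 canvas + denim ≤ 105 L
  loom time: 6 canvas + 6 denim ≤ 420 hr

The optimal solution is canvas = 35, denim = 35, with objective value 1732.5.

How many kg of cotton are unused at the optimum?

13

cotton used = 5·35 + 2·35 = 245; slack = 258 − 245 = 13.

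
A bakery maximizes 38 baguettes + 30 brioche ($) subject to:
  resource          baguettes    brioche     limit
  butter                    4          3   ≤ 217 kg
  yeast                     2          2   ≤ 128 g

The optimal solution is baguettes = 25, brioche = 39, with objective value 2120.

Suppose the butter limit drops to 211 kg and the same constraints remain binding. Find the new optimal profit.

2072

Both butter and yeast are binding at x*.
From A_Bᵀ y = c: 4·y_butter + 2·y_yeast = 38; 3·y_butter + 2·y_yeast = 30.
→ y_butter = 8 and y_yeast = 3.
Δz = y_butter·Δb = 8 × (-6) = -48, so new z* = 2120 − 48 = 2072.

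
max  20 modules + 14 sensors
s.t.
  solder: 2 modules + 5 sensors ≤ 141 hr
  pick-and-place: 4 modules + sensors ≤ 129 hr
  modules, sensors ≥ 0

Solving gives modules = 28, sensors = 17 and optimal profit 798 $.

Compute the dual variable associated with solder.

2

Both solder and pick-and-place are binding at x*.
Dual feasibility on the basic columns requires 2·y_solder + 4·y_pick-and-place = 20, 5·y_solder + 1·y_pick-and-place = 14.
→ y_solder = 2 and y_pick-and-place = 4.
Shadow price of solder = 2.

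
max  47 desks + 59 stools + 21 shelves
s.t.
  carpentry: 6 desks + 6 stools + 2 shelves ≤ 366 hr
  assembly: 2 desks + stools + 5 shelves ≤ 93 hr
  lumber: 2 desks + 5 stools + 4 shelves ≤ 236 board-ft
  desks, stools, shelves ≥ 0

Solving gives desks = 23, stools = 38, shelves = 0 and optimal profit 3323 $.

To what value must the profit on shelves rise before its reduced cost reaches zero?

29

Binding: carpentry and lumber. Non-binding: assembly (9 unused).
By complementary slackness, y = 0 for the non-binding constraint.
From A_Bᵀ y = c: 6·y_carpentry + 2·y_lumber = 47; 6·y_carpentry + 5·y_lumber = 59.
→ y_carpentry = 6.5 and y_lumber = 4.
shelves enters the basis when its profit ≥ yᵀa₃ = 6.5·2 + 4·4 = 29.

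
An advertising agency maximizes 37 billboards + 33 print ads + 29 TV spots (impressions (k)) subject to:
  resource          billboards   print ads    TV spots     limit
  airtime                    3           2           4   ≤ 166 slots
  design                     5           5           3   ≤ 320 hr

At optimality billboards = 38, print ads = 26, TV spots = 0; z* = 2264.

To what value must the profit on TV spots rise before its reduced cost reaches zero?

Both airtime and design are binding at x*.
From A_Bᵀ y = c: 3·y_airtime + 5·y_design = 37; 2·y_airtime + 5·y_design = 33.
Solving: y_airtime = 4, y_design = 5.
TV spots enters the basis when its profit ≥ yᵀa₃ = 4·4 + 5·3 = 31.

31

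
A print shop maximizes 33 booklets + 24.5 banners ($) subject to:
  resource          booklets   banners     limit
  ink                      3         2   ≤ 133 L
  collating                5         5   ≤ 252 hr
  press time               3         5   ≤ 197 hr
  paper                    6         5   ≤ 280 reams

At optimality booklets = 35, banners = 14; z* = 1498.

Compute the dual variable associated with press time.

Check each constraint at x*: ink 133/133 (tight); collating 245/252 (slack 7); press time 175/197 (slack 22); paper 280/280 (tight).
Slack constraints have shadow price 0 (complementary slackness).
The binding rows give the dual system: 3·y_ink + 6·y_paper = 33 and 2·y_ink + 5·y_paper = 24.5.
→ y_ink = 6 and y_paper = 2.5.
Shadow price of press time = 0.

0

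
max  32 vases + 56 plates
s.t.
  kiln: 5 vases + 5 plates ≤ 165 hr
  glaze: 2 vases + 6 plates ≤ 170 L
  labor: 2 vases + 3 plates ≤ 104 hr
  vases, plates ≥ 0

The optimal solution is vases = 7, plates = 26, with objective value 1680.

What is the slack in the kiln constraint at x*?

0

kiln used = 5·7 + 5·26 = 165; slack = 165 − 165 = 0.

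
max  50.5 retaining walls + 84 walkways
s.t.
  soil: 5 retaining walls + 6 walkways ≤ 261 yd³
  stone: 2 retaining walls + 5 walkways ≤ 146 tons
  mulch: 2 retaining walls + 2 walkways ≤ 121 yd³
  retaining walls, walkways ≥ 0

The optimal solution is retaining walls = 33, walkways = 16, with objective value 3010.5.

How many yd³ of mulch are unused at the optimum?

mulch used = 2·33 + 2·16 = 98; slack = 121 − 98 = 23.

23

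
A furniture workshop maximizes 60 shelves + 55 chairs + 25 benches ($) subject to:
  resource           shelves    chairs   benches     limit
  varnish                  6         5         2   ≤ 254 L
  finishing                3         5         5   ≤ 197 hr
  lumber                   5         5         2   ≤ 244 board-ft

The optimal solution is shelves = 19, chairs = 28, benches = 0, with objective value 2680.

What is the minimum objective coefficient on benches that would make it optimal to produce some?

Binding: varnish and finishing. Non-binding: lumber (9 unused).
By complementary slackness, y = 0 for the non-binding constraint.
The binding rows give the dual system: 6·y_varnish + 3·y_finishing = 60 and 5·y_varnish + 5·y_finishing = 55.
This yields shadow prices y_varnish = 9, y_finishing = 2.
benches enters the basis when its profit ≥ yᵀa₃ = 9·2 + 2·5 = 28.

28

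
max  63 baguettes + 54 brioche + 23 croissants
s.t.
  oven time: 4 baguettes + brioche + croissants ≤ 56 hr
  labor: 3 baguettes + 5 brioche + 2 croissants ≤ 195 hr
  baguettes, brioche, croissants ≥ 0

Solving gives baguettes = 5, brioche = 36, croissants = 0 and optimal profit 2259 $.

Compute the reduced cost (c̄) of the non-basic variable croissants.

-4

At the optimum: oven time uses 56 of 56 (binding); labor uses 195 of 195 (binding).
From A_Bᵀ y = c: 4·y_oven time + 3·y_labor = 63; 1·y_oven time + 5·y_labor = 54.
→ y_oven time = 9 and y_labor = 9.
Reduced cost of croissants: c₃ − yᵀa₃ = 23 − (9·1 + 9·2) = 23 − 27 = -4.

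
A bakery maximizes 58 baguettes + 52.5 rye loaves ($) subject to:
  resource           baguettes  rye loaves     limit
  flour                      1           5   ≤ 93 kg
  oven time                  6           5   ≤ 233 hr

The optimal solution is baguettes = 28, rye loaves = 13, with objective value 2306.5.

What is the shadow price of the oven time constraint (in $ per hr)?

At the optimum: flour uses 93 of 93 (binding); oven time uses 233 of 233 (binding).
The binding rows give the dual system: 1·y_flour + 6·y_oven time = 58 and 5·y_flour + 5·y_oven time = 52.5.
Solving: y_flour = 1, y_oven time = 9.5.
Shadow price of oven time = 9.5.

9.5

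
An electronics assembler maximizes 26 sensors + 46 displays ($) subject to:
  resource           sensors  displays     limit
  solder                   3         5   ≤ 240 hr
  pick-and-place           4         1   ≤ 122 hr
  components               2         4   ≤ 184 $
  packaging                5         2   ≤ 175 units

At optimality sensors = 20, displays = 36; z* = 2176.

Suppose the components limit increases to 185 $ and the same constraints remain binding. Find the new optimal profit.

At the optimum: solder uses 240 of 240 (binding); pick-and-place uses 116 of 122 (slack = 6); components uses 184 of 184 (binding); packaging uses 172 of 175 (slack = 3).
Since pick-and-place, packaging are not tight, their duals are 0.
Dual feasibility on the basic columns requires 3·y_solder + 2·y_components = 26, 5·y_solder + 4·y_components = 46.
This yields shadow prices y_solder = 6, y_components = 4.
Δz = y_components·Δb = 4 × (1) = 4, so new z* = 2176 + 4 = 2180.

2180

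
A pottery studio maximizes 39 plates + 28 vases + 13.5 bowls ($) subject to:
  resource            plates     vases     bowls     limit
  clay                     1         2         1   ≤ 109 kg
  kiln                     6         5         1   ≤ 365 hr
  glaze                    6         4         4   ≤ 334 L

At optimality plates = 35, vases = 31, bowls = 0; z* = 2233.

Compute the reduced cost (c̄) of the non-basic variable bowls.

-6.5

At the optimum: clay uses 97 of 109 (slack = 12); kiln uses 365 of 365 (binding); glaze uses 334 of 334 (binding).
By complementary slackness, y = 0 for the non-binding constraint.
The binding rows give the dual system: 6·y_kiln + 6·y_glaze = 39 and 5·y_kiln + 4·y_glaze = 28.
→ y_kiln = 2 and y_glaze = 4.5.
Reduced cost of bowls: c₃ − yᵀa₃ = 13.5 − (2·1 + 4.5·4) = 13.5 − 20 = -6.5.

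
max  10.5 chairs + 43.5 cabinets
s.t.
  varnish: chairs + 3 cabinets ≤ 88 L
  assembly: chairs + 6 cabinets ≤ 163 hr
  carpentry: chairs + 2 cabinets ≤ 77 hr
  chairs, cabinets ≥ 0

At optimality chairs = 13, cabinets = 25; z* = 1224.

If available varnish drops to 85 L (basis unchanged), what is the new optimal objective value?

Binding: varnish and assembly. Non-binding: carpentry (14 unused).
Slack constraints have shadow price 0 (complementary slackness).
From A_Bᵀ y = c: 1·y_varnish + 1·y_assembly = 10.5; 3·y_varnish + 6·y_assembly = 43.5.
→ y_varnish = 6.5 and y_assembly = 4.
Δz = y_varnish·Δb = 6.5 × (-3) = -19.5, so new z* = 1224 − 19.5 = 1204.5.

1204.5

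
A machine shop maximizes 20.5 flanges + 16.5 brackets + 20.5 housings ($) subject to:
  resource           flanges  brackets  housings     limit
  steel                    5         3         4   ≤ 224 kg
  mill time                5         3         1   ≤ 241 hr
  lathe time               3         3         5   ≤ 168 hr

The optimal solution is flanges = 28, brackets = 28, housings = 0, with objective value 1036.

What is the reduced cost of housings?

At the optimum: steel uses 224 of 224 (binding); mill time uses 224 of 241 (slack = 17); lathe time uses 168 of 168 (binding).
Slack constraints have shadow price 0 (complementary slackness).
Dual feasibility on the basic columns requires 5·y_steel + 3·y_lathe time = 20.5, 3·y_steel + 3·y_lathe time = 16.5.
Solving: y_steel = 2, y_lathe time = 3.5.
Reduced cost of housings: c₃ − yᵀa₃ = 20.5 − (2·4 + 3.5·5) = 20.5 − 25.5 = -5.

-5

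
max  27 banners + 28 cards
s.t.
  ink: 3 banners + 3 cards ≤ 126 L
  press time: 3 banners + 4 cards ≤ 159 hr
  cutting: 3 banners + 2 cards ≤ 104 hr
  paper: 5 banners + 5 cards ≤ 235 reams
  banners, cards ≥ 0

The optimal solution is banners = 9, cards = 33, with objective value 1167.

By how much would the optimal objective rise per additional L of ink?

Binding: ink and press time. Non-binding: cutting (11 unused), paper (25 unused).
Slack constraints have shadow price 0 (complementary slackness).
From A_Bᵀ y = c: 3·y_ink + 3·y_press time = 27; 3·y_ink + 4·y_press time = 28.
→ y_ink = 8 and y_press time = 1.
Shadow price of ink = 8.

8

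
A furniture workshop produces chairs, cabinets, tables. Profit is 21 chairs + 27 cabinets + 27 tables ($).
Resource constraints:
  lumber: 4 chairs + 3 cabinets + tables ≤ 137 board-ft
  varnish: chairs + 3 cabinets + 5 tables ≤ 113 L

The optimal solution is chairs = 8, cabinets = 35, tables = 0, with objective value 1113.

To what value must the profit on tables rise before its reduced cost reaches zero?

Both lumber and varnish are binding at x*.
Dual feasibility on the basic columns requires 4·y_lumber + 1·y_varnish = 21, 3·y_lumber + 3·y_varnish = 27.
Solving: y_lumber = 4, y_varnish = 5.
tables enters the basis when its profit ≥ yᵀa₃ = 4·1 + 5·5 = 29.

29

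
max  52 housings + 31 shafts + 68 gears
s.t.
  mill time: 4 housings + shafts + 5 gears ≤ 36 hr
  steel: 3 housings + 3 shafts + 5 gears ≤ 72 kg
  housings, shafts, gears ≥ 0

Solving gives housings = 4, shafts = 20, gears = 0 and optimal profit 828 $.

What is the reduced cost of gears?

-7

At the optimum: mill time uses 36 of 36 (binding); steel uses 72 of 72 (binding).
From A_Bᵀ y = c: 4·y_mill time + 3·y_steel = 52; 1·y_mill time + 3·y_steel = 31.
→ y_mill time = 7 and y_steel = 8.
Reduced cost of gears: c₃ − yᵀa₃ = 68 − (7·5 + 8·5) = 68 − 75 = -7.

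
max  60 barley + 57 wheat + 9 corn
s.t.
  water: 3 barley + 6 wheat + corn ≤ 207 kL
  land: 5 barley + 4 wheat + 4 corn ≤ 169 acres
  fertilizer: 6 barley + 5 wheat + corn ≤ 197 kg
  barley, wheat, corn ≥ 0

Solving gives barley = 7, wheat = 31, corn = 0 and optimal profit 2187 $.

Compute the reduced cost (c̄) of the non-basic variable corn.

-2

At the optimum: water uses 207 of 207 (binding); land uses 159 of 169 (slack = 10); fertilizer uses 197 of 197 (binding).
By complementary slackness, y = 0 for the non-binding constraint.
Dual feasibility on the basic columns requires 3·y_water + 6·y_fertilizer = 60, 6·y_water + 5·y_fertilizer = 57.
Solving: y_water = 2, y_fertilizer = 9.
Reduced cost of corn: c₃ − yᵀa₃ = 9 − (2·1 + 9·1) = 9 − 11 = -2.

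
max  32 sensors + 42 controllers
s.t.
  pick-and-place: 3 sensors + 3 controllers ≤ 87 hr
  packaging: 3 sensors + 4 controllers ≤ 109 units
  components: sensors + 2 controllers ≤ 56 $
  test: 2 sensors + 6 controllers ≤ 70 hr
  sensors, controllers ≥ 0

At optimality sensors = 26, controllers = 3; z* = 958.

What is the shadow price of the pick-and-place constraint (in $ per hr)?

9

Check each constraint at x*: pick-and-place 87/87 (tight); packaging 90/109 (slack 19); components 32/56 (slack 24); test 70/70 (tight).
Since packaging, components are not tight, their duals are 0.
From A_Bᵀ y = c: 3·y_pick-and-place + 2·y_test = 32; 3·y_pick-and-place + 6·y_test = 42.
Solving: y_pick-and-place = 9, y_test = 2.5.
Shadow price of pick-and-place = 9.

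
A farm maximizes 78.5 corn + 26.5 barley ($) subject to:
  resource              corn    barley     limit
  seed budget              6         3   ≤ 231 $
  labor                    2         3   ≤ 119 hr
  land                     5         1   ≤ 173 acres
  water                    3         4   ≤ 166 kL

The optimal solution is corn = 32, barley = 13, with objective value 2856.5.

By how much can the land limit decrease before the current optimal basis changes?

Binding constraints: seed budget, land. The basis is B = [[6,3],[5,1]] with det -9.
Per unit decrease in land, x* moves by d = (-0.3333, 0.6667).
The basis stays optimal until water becomes binding; allowable decrease = 10.8 acres.

10.8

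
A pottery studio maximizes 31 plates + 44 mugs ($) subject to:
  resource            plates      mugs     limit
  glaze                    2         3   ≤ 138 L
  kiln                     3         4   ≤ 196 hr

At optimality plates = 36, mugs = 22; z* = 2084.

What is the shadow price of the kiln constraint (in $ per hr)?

5

At the optimum: glaze uses 138 of 138 (binding); kiln uses 196 of 196 (binding).
The binding rows give the dual system: 2·y_glaze + 3·y_kiln = 31 and 3·y_glaze + 4·y_kiln = 44.
Solving: y_glaze = 8, y_kiln = 5.
Shadow price of kiln = 5.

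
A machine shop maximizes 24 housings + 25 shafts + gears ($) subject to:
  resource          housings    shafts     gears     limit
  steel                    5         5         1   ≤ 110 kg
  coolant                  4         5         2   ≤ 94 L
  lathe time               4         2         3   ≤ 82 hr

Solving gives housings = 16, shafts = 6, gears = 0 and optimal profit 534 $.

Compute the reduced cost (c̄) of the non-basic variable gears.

-5

Check each constraint at x*: steel 110/110 (tight); coolant 94/94 (tight); lathe time 76/82 (slack 6).
Slack constraints have shadow price 0 (complementary slackness).
Dual feasibility on the basic columns requires 5·y_steel + 4·y_coolant = 24, 5·y_steel + 5·y_coolant = 25.
Solving: y_steel = 4, y_coolant = 1.
Reduced cost of gears: c₃ − yᵀa₃ = 1 − (4·1 + 1·2) = 1 − 6 = -5.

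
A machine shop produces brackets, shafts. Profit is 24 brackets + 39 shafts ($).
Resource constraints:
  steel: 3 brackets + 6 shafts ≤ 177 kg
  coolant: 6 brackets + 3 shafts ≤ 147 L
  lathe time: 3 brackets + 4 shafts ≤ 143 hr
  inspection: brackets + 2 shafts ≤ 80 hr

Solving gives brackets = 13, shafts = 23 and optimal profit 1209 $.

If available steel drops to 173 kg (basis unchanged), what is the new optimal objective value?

1185

At the optimum: steel uses 177 of 177 (binding); coolant uses 147 of 147 (binding); lathe time uses 131 of 143 (slack = 12); inspection uses 59 of 80 (slack = 21).
By complementary slackness, y = 0 for the non-binding constraints.
From A_Bᵀ y = c: 3·y_steel + 6·y_coolant = 24; 6·y_steel + 3·y_coolant = 39.
Solving: y_steel = 6, y_coolant = 1.
Δz = y_steel·Δb = 6 × (-4) = -24, so new z* = 1209 − 24 = 1185.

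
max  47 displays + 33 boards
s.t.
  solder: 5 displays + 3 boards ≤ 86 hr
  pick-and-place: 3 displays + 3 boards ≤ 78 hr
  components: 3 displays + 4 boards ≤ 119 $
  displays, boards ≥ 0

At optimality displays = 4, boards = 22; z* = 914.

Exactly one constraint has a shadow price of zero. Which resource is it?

components

solder: 86/86 (binding)
pick-and-place: 78/78 (binding)
components: 100/119 (slack 19)
By complementary slackness, a constraint with positive slack has shadow price 0 → components.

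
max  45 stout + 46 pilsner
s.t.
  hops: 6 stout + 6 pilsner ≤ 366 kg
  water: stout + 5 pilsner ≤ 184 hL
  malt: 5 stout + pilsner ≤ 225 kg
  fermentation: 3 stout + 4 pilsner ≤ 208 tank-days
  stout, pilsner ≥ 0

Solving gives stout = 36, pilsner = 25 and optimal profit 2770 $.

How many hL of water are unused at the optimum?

23

water used = 1·36 + 5·25 = 161; slack = 184 − 161 = 23.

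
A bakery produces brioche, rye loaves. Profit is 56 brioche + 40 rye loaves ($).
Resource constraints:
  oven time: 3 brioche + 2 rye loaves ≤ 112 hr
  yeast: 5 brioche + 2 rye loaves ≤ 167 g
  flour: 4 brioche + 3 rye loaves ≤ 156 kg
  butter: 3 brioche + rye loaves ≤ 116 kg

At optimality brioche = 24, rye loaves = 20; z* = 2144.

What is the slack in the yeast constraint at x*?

7

yeast used = 5·24 + 2·20 = 160; slack = 167 − 160 = 7.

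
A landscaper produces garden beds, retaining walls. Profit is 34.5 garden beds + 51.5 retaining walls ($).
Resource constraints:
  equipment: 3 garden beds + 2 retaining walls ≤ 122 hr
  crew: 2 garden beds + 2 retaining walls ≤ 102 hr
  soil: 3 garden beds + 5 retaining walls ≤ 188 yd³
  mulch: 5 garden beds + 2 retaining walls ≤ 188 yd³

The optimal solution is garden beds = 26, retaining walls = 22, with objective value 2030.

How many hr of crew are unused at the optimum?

6

crew used = 2·26 + 2·22 = 96; slack = 102 − 96 = 6.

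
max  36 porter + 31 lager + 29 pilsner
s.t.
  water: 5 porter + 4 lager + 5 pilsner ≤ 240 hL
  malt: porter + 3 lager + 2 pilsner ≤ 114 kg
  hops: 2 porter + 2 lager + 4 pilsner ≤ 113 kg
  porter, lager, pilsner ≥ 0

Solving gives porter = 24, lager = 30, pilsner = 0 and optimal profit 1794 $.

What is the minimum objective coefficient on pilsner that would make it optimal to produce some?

37

Binding: water and malt. Non-binding: hops (5 unused).
Since hops is not tight, its dual is 0.
From A_Bᵀ y = c: 5·y_water + 1·y_malt = 36; 4·y_water + 3·y_malt = 31.
Solving: y_water = 7, y_malt = 1.
pilsner enters the basis when its profit ≥ yᵀa₃ = 7·5 + 1·2 = 37.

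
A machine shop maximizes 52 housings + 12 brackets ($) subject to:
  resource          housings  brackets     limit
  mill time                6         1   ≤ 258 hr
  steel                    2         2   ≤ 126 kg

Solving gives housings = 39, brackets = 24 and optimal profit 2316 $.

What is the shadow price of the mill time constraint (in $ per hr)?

8

Check each constraint at x*: mill time 258/258 (tight); steel 126/126 (tight).
The binding rows give the dual system: 6·y_mill time + 2·y_steel = 52 and 1·y_mill time + 2·y_steel = 12.
→ y_mill time = 8 and y_steel = 2.
Shadow price of mill time = 8.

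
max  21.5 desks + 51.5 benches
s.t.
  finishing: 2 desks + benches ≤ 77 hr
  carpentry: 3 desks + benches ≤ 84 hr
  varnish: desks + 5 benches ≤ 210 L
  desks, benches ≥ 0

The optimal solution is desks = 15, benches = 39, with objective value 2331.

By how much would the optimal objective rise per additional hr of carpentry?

4

Binding: carpentry and varnish. Non-binding: finishing (8 unused).
Since finishing is not tight, its dual is 0.
The binding rows give the dual system: 3·y_carpentry + 1·y_varnish = 21.5 and 1·y_carpentry + 5·y_varnish = 51.5.
→ y_carpentry = 4 and y_varnish = 9.5.
Shadow price of carpentry = 4.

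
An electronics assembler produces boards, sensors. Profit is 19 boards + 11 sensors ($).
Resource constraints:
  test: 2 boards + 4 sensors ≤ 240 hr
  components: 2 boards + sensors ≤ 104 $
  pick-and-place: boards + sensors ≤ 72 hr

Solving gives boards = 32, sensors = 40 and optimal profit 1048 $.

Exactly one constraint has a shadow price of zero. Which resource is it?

test: 224/240 (slack 16)
components: 104/104 (binding)
pick-and-place: 72/72 (binding)
By complementary slackness, a constraint with positive slack has shadow price 0 → test.

test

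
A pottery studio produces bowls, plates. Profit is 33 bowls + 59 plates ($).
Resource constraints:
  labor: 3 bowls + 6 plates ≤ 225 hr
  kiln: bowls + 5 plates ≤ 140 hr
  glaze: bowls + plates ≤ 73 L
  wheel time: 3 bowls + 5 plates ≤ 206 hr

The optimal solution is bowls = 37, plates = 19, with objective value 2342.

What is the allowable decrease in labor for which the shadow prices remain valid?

Binding constraints: labor, wheel time. The basis is B = [[3,6],[3,5]] with det -3.
Per unit decrease in labor, x* moves by d = (1.6667, -1).
The basis stays optimal until plates reaches 0; allowable decrease = 19 hr.

19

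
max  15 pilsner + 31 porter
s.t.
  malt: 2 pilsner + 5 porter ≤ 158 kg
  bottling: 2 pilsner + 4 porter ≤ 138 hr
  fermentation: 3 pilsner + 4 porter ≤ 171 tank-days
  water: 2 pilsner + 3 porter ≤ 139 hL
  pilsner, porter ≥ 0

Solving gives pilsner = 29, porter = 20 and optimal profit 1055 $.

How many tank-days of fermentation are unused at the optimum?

fermentation used = 3·29 + 4·20 = 167; slack = 171 − 167 = 4.

4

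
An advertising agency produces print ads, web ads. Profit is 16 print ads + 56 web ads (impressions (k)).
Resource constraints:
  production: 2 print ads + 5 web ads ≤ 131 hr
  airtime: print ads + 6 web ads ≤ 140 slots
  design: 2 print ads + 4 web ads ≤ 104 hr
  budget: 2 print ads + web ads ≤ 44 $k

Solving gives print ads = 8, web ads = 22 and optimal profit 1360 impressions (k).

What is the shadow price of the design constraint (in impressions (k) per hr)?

5

Check each constraint at x*: production 126/131 (slack 5); airtime 140/140 (tight); design 104/104 (tight); budget 38/44 (slack 6).
By complementary slackness, y = 0 for the non-binding constraints.
Dual feasibility on the basic columns requires 1·y_airtime + 2·y_design = 16, 6·y_airtime + 4·y_design = 56.
→ y_airtime = 6 and y_design = 5.
Shadow price of design = 5.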